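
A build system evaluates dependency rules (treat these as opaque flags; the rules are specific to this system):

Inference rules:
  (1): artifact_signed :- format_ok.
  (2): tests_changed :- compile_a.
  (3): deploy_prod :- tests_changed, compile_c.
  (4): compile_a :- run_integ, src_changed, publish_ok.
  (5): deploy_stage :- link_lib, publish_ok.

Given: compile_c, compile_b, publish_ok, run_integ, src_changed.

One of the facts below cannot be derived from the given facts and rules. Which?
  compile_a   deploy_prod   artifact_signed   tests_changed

Round 1: (4) [compile_a :- run_integ, src_changed, publish_ok.]. New: compile_a.
Round 2: (2) [tests_changed :- compile_a.]. New: tests_changed.
Round 3: (3) [deploy_prod :- tests_changed, compile_c.]. New: deploy_prod.
Derived: tests_changed (round 2), compile_a (round 1), deploy_prod (round 3). artifact_signed never appears in any round.

artifact_signed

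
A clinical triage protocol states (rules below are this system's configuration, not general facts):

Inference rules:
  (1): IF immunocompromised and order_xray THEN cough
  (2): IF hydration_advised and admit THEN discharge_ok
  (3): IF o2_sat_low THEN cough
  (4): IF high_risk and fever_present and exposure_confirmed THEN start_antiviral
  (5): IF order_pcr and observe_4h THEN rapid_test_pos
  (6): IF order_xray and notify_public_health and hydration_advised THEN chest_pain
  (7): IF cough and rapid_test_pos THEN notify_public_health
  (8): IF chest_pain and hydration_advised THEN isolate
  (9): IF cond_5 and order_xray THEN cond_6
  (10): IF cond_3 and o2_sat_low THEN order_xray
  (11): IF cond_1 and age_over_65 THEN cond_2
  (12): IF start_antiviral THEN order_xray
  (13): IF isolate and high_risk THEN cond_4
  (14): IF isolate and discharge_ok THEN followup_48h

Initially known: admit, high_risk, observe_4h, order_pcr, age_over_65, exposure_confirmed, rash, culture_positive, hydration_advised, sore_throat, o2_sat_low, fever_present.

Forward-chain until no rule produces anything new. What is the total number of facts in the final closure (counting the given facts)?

22

Round 1: (2) [IF hydration_advised and admit THEN discharge_ok]; (3) [IF o2_sat_low THEN cough]; (4) [IF high_risk and fever_present and exposure_confirmed THEN start_antiviral]; (5) [IF order_pcr and observe_4h THEN rapid_test_pos]. Adds discharge_ok, cough, start_antiviral, rapid_test_pos.
Round 2: (7) [IF cough and rapid_test_pos THEN notify_public_health]; (12) [IF start_antiviral THEN order_xray]. Adds notify_public_health, order_xray.
Round 3: (6) [IF order_xray and notify_public_health and hydration_advised THEN chest_pain]. Adds chest_pain.
Round 4: (8) [IF chest_pain and hydration_advised THEN isolate]. Adds isolate.
Round 5: (13) [IF isolate and high_risk THEN cond_4]; (14) [IF isolate and discharge_ok THEN followup_48h]. Adds cond_4, followup_48h.
Closure: {admit, age_over_65, chest_pain, cond_4, cough, culture_positive, discharge_ok, exposure_confirmed, fever_present, followup_48h, high_risk, hydration_advised, isolate, notify_public_health, o2_sat_low, observe_4h, order_pcr, order_xray, rapid_test_pos, rash, sore_throat, start_antiviral} — 22 facts.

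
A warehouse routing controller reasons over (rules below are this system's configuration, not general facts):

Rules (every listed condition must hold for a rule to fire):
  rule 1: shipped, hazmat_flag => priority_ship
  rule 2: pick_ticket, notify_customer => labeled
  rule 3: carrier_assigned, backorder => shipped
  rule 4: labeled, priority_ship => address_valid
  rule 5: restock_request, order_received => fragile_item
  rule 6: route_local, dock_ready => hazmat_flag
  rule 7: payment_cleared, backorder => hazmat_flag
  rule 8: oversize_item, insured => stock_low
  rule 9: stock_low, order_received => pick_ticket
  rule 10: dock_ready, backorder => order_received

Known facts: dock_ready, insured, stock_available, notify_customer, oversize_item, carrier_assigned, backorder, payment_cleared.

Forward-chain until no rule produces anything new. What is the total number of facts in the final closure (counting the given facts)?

16

Round 1: rule 3 [carrier_assigned, backorder => shipped]; rule 7 [payment_cleared, backorder => hazmat_flag]; rule 8 [oversize_item, insured => stock_low]; rule 10 [dock_ready, backorder => order_received]. New: shipped, hazmat_flag, stock_low, order_received.
Round 2: rule 1 [shipped, hazmat_flag => priority_ship]; rule 9 [stock_low, order_received => pick_ticket]. New: priority_ship, pick_ticket.
Round 3: rule 2 [pick_ticket, notify_customer => labeled]. New: labeled.
Round 4: rule 4 [labeled, priority_ship => address_valid]. New: address_valid.
Closure: {address_valid, backorder, carrier_assigned, dock_ready, hazmat_flag, insured, labeled, notify_customer, order_received, oversize_item, payment_cleared, pick_ticket, priority_ship, shipped, stock_available, stock_low} — 16 facts.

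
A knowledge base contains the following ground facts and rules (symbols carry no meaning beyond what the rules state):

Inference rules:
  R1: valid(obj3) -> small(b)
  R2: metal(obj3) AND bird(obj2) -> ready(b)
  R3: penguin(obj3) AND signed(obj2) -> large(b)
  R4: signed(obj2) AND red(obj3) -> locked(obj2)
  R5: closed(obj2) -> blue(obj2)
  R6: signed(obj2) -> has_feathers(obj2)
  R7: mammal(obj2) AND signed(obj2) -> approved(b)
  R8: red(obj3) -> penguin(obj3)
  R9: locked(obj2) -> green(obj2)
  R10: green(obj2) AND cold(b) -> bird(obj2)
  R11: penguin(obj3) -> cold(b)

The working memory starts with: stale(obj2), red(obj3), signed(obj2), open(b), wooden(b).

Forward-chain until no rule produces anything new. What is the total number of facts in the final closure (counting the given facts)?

12

Round 1 — R4, R6, R8, derive locked(obj2), has_feathers(obj2), penguin(obj3).
Round 2 — R3, R9, R11, derive large(b), green(obj2), cold(b).
Round 3 — R10, derive bird(obj2).
Closure: {bird(obj2), cold(b), green(obj2), has_feathers(obj2), large(b), locked(obj2), open(b), penguin(obj3), red(obj3), signed(obj2), stale(obj2), wooden(b)} — 12 facts.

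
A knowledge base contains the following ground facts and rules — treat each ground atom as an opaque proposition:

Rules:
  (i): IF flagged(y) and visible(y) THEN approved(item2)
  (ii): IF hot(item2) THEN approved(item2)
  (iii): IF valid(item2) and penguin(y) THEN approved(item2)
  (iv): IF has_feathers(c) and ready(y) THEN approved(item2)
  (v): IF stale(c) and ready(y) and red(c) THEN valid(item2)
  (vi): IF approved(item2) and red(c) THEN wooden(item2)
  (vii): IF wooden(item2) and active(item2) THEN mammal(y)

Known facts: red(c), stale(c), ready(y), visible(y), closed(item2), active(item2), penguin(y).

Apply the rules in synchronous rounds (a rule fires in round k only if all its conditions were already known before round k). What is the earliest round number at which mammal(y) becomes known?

Round 1: (v) [IF stale(c) and ready(y) and red(c) THEN valid(item2)]. New: valid(item2).
Round 2: (iii) [IF valid(item2) and penguin(y) THEN approved(item2)]. New: approved(item2).
Round 3: (vi) [IF approved(item2) and red(c) THEN wooden(item2)]. New: wooden(item2).
Round 4: (vii) [IF wooden(item2) and active(item2) THEN mammal(y)]. New: mammal(y).
mammal(y) first appears in round 4.

4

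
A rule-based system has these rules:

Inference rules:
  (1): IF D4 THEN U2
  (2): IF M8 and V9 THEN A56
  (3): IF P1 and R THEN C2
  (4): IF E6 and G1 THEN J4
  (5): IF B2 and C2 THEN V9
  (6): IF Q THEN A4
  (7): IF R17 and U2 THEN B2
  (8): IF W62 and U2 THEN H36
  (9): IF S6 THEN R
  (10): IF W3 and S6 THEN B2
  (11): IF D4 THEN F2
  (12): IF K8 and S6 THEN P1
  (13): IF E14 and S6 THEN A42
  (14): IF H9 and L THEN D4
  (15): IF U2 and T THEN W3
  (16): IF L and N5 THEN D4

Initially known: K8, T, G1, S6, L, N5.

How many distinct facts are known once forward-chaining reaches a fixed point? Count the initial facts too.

15

[1] (9) [IF S6 THEN R]; (12) [IF K8 and S6 THEN P1]; (16) [IF L and N5 THEN D4]. ⇒ new: R, P1, D4.
[2] (1) [IF D4 THEN U2]; (3) [IF P1 and R THEN C2]; (11) [IF D4 THEN F2]. ⇒ new: U2, C2, F2.
[3] (15) [IF U2 and T THEN W3]. ⇒ new: W3.
[4] (10) [IF W3 and S6 THEN B2]. ⇒ new: B2.
[5] (5) [IF B2 and C2 THEN V9]. ⇒ new: V9.
Closure: {B2, C2, D4, F2, G1, K8, L, N5, P1, R, S6, T, U2, V9, W3} — 15 facts.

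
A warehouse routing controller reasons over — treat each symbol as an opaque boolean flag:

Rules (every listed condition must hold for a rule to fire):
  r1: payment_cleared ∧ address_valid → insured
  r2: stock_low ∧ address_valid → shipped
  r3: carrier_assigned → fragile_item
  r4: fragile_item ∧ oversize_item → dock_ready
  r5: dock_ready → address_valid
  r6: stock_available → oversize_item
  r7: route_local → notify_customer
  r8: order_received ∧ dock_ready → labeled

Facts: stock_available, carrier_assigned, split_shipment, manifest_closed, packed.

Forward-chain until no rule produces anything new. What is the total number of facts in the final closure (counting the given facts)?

9

Round 1 — r3, r6, derive fragile_item, oversize_item.
Round 2 — r4, derive dock_ready.
Round 3 — r5, derive address_valid.
Closure: {address_valid, carrier_assigned, dock_ready, fragile_item, manifest_closed, oversize_item, packed, split_shipment, stock_available} — 9 facts.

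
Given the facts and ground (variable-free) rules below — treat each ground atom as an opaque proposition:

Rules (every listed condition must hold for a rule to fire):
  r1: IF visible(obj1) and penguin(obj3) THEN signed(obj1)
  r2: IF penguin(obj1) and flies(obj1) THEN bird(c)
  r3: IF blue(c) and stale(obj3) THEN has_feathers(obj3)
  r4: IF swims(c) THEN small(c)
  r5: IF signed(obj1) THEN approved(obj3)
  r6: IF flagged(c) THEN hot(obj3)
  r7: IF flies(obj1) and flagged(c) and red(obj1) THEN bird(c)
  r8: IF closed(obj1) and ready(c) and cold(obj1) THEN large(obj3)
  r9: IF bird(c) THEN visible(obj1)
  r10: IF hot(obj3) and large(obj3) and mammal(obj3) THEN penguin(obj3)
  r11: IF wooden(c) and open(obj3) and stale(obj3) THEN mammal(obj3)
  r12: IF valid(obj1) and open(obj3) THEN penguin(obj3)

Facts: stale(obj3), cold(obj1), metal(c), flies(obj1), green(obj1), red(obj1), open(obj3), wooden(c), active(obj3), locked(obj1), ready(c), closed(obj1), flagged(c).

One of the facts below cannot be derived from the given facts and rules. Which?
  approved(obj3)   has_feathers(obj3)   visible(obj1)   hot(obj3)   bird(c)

[1] r6 [IF flagged(c) THEN hot(obj3)]; r7 [IF flies(obj1) and flagged(c) and red(obj1) THEN bird(c)]; r8 [IF closed(obj1) and ready(c) and cold(obj1) THEN large(obj3)]; r11 [IF wooden(c) and open(obj3) and stale(obj3) THEN mammal(obj3)]. ⇒ new: hot(obj3), bird(c), large(obj3), mammal(obj3).
[2] r9 [IF bird(c) THEN visible(obj1)]; r10 [IF hot(obj3) and large(obj3) and mammal(obj3) THEN penguin(obj3)]. ⇒ new: visible(obj1), penguin(obj3).
[3] r1 [IF visible(obj1) and penguin(obj3) THEN signed(obj1)]. ⇒ new: signed(obj1).
[4] r5 [IF signed(obj1) THEN approved(obj3)]. ⇒ new: approved(obj3).
Derived: visible(obj1) (round 2), bird(c) (round 1), hot(obj3) (round 1), approved(obj3) (round 4). has_feathers(obj3) never appears in any round.

has_feathers(obj3)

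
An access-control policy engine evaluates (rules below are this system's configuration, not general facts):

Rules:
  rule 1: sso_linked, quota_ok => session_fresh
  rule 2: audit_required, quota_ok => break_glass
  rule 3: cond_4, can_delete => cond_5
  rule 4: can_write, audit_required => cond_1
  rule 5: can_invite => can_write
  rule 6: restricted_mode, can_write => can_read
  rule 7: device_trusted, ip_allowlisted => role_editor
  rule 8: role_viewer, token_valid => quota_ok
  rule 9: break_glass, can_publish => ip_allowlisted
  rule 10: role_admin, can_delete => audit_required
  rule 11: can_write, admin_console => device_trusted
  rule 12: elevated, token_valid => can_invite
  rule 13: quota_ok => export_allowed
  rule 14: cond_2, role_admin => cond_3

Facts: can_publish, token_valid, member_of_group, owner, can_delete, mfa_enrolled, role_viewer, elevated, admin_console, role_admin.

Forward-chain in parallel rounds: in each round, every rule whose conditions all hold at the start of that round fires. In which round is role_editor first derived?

4

Round 1: rule 8 [role_viewer, token_valid => quota_ok]; rule 10 [role_admin, can_delete => audit_required]; rule 12 [elevated, token_valid => can_invite]. Adds quota_ok, audit_required, can_invite.
Round 2: rule 2 [audit_required, quota_ok => break_glass]; rule 5 [can_invite => can_write]; rule 13 [quota_ok => export_allowed]. Adds break_glass, can_write, export_allowed.
Round 3: rule 4 [can_write, audit_required => cond_1]; rule 9 [break_glass, can_publish => ip_allowlisted]; rule 11 [can_write, admin_console => device_trusted]. Adds cond_1, ip_allowlisted, device_trusted.
Round 4: rule 7 [device_trusted, ip_allowlisted => role_editor]. Adds role_editor.
role_editor first appears in round 4.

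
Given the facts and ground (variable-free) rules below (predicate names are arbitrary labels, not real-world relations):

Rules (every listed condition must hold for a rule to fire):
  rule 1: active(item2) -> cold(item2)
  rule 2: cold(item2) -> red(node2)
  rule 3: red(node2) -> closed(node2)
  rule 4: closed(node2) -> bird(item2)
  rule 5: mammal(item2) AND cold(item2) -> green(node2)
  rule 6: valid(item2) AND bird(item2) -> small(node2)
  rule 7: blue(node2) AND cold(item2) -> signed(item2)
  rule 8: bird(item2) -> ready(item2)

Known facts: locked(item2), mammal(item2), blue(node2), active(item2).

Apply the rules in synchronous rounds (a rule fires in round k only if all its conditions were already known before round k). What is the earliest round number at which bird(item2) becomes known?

Round 1 fires rule 1, giving cold(item2).
Round 2 fires rule 2, rule 5, rule 7, giving red(node2), green(node2), signed(item2).
Round 3 fires rule 3, giving closed(node2).
Round 4 fires rule 4, giving bird(item2).
bird(item2) first appears in round 4.

4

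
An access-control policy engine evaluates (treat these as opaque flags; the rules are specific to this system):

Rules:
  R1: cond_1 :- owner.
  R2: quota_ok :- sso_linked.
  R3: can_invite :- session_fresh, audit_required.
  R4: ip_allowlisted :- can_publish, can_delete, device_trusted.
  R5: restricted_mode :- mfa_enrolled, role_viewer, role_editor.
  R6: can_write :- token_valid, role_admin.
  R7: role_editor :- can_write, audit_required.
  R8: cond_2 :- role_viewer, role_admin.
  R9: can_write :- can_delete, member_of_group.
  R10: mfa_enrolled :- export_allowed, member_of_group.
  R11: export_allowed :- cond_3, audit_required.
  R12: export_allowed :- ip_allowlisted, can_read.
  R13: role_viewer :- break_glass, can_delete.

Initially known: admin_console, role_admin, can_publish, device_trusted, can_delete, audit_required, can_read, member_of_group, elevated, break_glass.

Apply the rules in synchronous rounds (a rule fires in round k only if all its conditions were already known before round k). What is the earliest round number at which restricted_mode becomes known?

[1] R4 [ip_allowlisted :- can_publish, can_delete, device_trusted.]; R9 [can_write :- can_delete, member_of_group.]; R13 [role_viewer :- break_glass, can_delete.]. ⇒ new: ip_allowlisted, can_write, role_viewer.
[2] R7 [role_editor :- can_write, audit_required.]; R8 [cond_2 :- role_viewer, role_admin.]; R12 [export_allowed :- ip_allowlisted, can_read.]. ⇒ new: role_editor, cond_2, export_allowed.
[3] R10 [mfa_enrolled :- export_allowed, member_of_group.]. ⇒ new: mfa_enrolled.
[4] R5 [restricted_mode :- mfa_enrolled, role_viewer, role_editor.]. ⇒ new: restricted_mode.
restricted_mode first appears in round 4.

4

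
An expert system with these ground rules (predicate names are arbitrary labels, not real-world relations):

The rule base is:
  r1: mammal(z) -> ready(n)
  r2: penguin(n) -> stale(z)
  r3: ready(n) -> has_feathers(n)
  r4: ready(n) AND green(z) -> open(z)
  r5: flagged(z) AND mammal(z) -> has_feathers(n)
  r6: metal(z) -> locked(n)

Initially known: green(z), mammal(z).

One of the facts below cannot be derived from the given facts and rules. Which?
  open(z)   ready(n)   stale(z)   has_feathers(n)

Round 1 — r1, derive ready(n).
Round 2 — r3, r4, derive has_feathers(n), open(z).
Derived: open(z) (round 2), ready(n) (round 1), has_feathers(n) (round 2). stale(z) never appears in any round.

stale(z)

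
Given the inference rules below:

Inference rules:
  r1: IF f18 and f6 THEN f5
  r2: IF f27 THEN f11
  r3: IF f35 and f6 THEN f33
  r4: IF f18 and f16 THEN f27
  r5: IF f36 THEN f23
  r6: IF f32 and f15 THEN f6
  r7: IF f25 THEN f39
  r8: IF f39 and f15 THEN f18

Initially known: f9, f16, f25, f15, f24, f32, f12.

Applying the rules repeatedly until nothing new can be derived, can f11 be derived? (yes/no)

yes

[1] r6 [IF f32 and f15 THEN f6]; r7 [IF f25 THEN f39]. ⇒ new: f6, f39.
[2] r8 [IF f39 and f15 THEN f18]. ⇒ new: f18.
[3] r1 [IF f18 and f6 THEN f5]; r4 [IF f18 and f16 THEN f27]. ⇒ new: f5, f27.
[4] r2 [IF f27 THEN f11]. ⇒ new: f11.
f11 appears in round 4, so it is derivable.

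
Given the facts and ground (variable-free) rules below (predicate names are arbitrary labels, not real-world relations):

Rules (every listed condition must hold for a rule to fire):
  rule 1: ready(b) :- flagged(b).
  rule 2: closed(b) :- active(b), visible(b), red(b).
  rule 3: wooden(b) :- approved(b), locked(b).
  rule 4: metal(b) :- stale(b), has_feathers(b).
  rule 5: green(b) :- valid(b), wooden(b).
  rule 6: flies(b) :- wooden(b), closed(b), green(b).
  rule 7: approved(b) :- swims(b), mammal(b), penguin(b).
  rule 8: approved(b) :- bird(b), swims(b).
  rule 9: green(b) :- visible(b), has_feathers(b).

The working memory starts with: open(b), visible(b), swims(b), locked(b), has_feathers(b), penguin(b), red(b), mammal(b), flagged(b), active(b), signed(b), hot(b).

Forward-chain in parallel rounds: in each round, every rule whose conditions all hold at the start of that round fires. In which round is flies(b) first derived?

Round 1: rule 1 [ready(b) :- flagged(b).]; rule 2 [closed(b) :- active(b), visible(b), red(b).]; rule 7 [approved(b) :- swims(b), mammal(b), penguin(b).]; rule 9 [green(b) :- visible(b), has_feathers(b).]. Adds ready(b), closed(b), approved(b), green(b).
Round 2: rule 3 [wooden(b) :- approved(b), locked(b).]. Adds wooden(b).
Round 3: rule 6 [flies(b) :- wooden(b), closed(b), green(b).]. Adds flies(b).
flies(b) first appears in round 3.

3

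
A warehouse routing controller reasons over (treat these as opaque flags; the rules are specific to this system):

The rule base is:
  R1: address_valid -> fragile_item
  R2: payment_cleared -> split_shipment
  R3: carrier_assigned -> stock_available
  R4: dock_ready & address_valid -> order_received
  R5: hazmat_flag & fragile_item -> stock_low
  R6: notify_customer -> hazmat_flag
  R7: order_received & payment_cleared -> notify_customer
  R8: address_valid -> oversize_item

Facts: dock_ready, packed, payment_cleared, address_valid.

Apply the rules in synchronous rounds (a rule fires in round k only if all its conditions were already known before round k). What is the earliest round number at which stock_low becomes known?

[1] R1 [address_valid -> fragile_item]; R2 [payment_cleared -> split_shipment]; R4 [dock_ready & address_valid -> order_received]; R8 [address_valid -> oversize_item]. ⇒ new: fragile_item, split_shipment, order_received, oversize_item.
[2] R7 [order_received & payment_cleared -> notify_customer]. ⇒ new: notify_customer.
[3] R6 [notify_customer -> hazmat_flag]. ⇒ new: hazmat_flag.
[4] R5 [hazmat_flag & fragile_item -> stock_low]. ⇒ new: stock_low.
stock_low first appears in round 4.

4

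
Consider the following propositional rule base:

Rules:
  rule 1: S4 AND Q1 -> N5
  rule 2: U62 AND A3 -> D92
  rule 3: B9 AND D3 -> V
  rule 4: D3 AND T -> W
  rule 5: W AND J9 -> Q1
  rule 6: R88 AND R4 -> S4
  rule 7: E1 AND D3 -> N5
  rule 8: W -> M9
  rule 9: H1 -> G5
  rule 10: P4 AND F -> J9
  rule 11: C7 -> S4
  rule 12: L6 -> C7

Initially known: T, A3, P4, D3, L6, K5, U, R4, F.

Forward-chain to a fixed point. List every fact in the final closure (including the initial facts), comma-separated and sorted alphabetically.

Round 1: rule 4 [D3 AND T -> W]; rule 10 [P4 AND F -> J9]; rule 12 [L6 -> C7]. New: W, J9, C7.
Round 2: rule 5 [W AND J9 -> Q1]; rule 8 [W -> M9]; rule 11 [C7 -> S4]. New: Q1, M9, S4.
Round 3: rule 1 [S4 AND Q1 -> N5]. New: N5.

A3, C7, D3, F, J9, K5, L6, M9, N5, P4, Q1, R4, S4, T, U, W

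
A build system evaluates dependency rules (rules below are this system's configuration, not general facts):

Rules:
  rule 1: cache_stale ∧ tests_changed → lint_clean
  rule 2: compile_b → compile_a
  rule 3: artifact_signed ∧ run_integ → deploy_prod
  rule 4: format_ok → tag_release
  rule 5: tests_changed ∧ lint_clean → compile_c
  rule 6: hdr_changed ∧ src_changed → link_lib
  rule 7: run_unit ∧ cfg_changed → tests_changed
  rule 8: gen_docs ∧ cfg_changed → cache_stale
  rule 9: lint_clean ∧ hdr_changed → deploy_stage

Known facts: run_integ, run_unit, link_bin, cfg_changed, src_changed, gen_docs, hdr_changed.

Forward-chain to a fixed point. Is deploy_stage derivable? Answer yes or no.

[1] rule 6 [hdr_changed ∧ src_changed → link_lib]; rule 7 [run_unit ∧ cfg_changed → tests_changed]; rule 8 [gen_docs ∧ cfg_changed → cache_stale]. ⇒ new: link_lib, tests_changed, cache_stale.
[2] rule 1 [cache_stale ∧ tests_changed → lint_clean]. ⇒ new: lint_clean.
[3] rule 5 [tests_changed ∧ lint_clean → compile_c]; rule 9 [lint_clean ∧ hdr_changed → deploy_stage]. ⇒ new: compile_c, deploy_stage.
deploy_stage appears in round 3, so it is derivable.

yes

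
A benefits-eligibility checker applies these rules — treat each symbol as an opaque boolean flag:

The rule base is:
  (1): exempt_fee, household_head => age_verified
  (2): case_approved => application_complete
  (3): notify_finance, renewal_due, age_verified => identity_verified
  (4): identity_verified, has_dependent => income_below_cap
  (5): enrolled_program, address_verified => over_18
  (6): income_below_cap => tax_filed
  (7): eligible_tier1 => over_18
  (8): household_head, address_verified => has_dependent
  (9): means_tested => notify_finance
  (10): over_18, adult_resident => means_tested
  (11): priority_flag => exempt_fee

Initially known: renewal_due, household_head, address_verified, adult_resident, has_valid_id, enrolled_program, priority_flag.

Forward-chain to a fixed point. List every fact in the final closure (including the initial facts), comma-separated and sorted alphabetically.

address_verified, adult_resident, age_verified, enrolled_program, exempt_fee, has_dependent, has_valid_id, household_head, identity_verified, income_below_cap, means_tested, notify_finance, over_18, priority_flag, renewal_due, tax_filed

[1] (5) [enrolled_program, address_verified => over_18]; (8) [household_head, address_verified => has_dependent]; (11) [priority_flag => exempt_fee]. ⇒ new: over_18, has_dependent, exempt_fee.
[2] (1) [exempt_fee, household_head => age_verified]; (10) [over_18, adult_resident => means_tested]. ⇒ new: age_verified, means_tested.
[3] (9) [means_tested => notify_finance]. ⇒ new: notify_finance.
[4] (3) [notify_finance, renewal_due, age_verified => identity_verified]. ⇒ new: identity_verified.
[5] (4) [identity_verified, has_dependent => income_below_cap]. ⇒ new: income_below_cap.
[6] (6) [income_below_cap => tax_filed]. ⇒ new: tax_filed.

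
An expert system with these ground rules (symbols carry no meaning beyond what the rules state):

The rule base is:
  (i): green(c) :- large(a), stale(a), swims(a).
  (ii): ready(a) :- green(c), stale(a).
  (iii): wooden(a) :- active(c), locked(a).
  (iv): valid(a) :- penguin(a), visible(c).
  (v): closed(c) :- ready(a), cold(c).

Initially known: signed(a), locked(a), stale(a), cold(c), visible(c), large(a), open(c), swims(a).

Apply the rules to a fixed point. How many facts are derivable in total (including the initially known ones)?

11

Round 1 fires (i), giving green(c).
Round 2 fires (ii), giving ready(a).
Round 3 fires (v), giving closed(c).
Closure: {closed(c), cold(c), green(c), large(a), locked(a), open(c), ready(a), signed(a), stale(a), swims(a), visible(c)} — 11 facts.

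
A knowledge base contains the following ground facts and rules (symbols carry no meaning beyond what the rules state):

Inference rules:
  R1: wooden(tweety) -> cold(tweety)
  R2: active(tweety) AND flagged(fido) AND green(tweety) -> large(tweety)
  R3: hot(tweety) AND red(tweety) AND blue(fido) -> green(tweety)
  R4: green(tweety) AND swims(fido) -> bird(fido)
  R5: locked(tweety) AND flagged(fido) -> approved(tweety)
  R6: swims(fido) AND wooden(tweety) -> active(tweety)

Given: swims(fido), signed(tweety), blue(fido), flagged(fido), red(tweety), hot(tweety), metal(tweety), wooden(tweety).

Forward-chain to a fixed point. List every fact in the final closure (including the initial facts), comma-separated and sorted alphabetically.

[1] R1 [wooden(tweety) -> cold(tweety)]; R3 [hot(tweety) AND red(tweety) AND blue(fido) -> green(tweety)]; R6 [swims(fido) AND wooden(tweety) -> active(tweety)]. ⇒ new: cold(tweety), green(tweety), active(tweety).
[2] R2 [active(tweety) AND flagged(fido) AND green(tweety) -> large(tweety)]; R4 [green(tweety) AND swims(fido) -> bird(fido)]. ⇒ new: large(tweety), bird(fido).

active(tweety), bird(fido), blue(fido), cold(tweety), flagged(fido), green(tweety), hot(tweety), large(tweety), metal(tweety), red(tweety), signed(tweety), swims(fido), wooden(tweety)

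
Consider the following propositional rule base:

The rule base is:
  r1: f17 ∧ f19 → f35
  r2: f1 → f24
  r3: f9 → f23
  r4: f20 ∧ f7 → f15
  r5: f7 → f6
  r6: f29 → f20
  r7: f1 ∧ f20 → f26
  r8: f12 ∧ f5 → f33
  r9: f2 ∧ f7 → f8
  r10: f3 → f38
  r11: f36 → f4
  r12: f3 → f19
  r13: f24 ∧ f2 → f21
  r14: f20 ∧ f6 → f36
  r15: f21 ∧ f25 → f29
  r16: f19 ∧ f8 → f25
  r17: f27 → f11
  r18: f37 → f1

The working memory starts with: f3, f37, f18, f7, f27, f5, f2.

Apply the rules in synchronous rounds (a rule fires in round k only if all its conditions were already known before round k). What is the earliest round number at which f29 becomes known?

Round 1: r5 [f7 → f6]; r9 [f2 ∧ f7 → f8]; r10 [f3 → f38]; r12 [f3 → f19]; r17 [f27 → f11]; r18 [f37 → f1]. Adds f6, f8, f38, f19, f11, f1.
Round 2: r2 [f1 → f24]; r16 [f19 ∧ f8 → f25]. Adds f24, f25.
Round 3: r13 [f24 ∧ f2 → f21]. Adds f21.
Round 4: r15 [f21 ∧ f25 → f29]. Adds f29.
f29 first appears in round 4.

4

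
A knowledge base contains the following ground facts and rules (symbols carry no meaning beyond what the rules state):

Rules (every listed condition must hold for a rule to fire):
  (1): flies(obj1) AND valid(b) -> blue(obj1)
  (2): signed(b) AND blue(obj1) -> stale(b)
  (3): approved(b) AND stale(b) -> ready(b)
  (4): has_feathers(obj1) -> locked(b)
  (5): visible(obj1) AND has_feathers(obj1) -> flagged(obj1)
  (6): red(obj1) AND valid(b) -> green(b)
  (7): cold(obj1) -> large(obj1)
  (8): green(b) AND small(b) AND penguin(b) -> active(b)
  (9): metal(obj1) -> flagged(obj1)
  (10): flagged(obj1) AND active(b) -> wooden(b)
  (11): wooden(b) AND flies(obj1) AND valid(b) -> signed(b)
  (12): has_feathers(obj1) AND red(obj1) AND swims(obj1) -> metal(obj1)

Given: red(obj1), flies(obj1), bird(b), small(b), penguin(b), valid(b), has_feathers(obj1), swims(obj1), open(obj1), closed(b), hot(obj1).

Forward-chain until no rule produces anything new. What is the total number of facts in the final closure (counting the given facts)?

[1] (1) [flies(obj1) AND valid(b) -> blue(obj1)]; (4) [has_feathers(obj1) -> locked(b)]; (6) [red(obj1) AND valid(b) -> green(b)]; (12) [has_feathers(obj1) AND red(obj1) AND swims(obj1) -> metal(obj1)]. ⇒ new: blue(obj1), locked(b), green(b), metal(obj1).
[2] (8) [green(b) AND small(b) AND penguin(b) -> active(b)]; (9) [metal(obj1) -> flagged(obj1)]. ⇒ new: active(b), flagged(obj1).
[3] (10) [flagged(obj1) AND active(b) -> wooden(b)]. ⇒ new: wooden(b).
[4] (11) [wooden(b) AND flies(obj1) AND valid(b) -> signed(b)]. ⇒ new: signed(b).
[5] (2) [signed(b) AND blue(obj1) -> stale(b)]. ⇒ new: stale(b).
Closure: {active(b), bird(b), blue(obj1), closed(b), flagged(obj1), flies(obj1), green(b), has_feathers(obj1), hot(obj1), locked(b), metal(obj1), open(obj1), penguin(b), red(obj1), signed(b), small(b), stale(b), swims(obj1), valid(b), wooden(b)} — 20 facts.

20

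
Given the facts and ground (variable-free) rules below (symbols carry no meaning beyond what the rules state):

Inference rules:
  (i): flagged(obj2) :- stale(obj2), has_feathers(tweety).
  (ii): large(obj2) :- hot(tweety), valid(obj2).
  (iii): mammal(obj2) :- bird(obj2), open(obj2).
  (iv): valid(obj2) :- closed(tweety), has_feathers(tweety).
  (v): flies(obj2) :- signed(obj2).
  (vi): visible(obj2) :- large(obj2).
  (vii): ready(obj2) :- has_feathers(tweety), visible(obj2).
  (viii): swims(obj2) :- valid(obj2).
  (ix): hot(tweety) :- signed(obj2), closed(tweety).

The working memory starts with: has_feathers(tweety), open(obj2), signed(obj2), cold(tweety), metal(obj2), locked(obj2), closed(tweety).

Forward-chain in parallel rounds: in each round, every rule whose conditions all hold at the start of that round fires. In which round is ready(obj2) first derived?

Round 1 — (iv), (v), (ix), derive valid(obj2), flies(obj2), hot(tweety).
Round 2 — (ii), (viii), derive large(obj2), swims(obj2).
Round 3 — (vi), derive visible(obj2).
Round 4 — (vii), derive ready(obj2).
ready(obj2) first appears in round 4.

4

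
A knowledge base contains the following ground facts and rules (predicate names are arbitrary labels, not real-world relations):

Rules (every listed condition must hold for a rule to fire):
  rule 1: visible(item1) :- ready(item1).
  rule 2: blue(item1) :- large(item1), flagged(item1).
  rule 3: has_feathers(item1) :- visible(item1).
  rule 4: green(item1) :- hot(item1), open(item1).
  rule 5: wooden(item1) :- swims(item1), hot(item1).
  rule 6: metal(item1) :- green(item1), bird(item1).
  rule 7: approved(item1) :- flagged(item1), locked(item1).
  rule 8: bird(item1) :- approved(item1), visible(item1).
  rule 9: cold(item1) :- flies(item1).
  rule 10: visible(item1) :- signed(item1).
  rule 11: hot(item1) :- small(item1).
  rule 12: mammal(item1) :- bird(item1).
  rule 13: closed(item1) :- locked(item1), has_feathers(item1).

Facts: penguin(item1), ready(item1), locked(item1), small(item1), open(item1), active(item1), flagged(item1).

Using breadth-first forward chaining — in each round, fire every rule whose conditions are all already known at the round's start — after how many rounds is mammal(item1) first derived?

Round 1 fires rule 1, rule 7, rule 11, giving visible(item1), approved(item1), hot(item1).
Round 2 fires rule 3, rule 4, rule 8, giving has_feathers(item1), green(item1), bird(item1).
Round 3 fires rule 6, rule 12, rule 13, giving metal(item1), mammal(item1), closed(item1).
mammal(item1) first appears in round 3.

3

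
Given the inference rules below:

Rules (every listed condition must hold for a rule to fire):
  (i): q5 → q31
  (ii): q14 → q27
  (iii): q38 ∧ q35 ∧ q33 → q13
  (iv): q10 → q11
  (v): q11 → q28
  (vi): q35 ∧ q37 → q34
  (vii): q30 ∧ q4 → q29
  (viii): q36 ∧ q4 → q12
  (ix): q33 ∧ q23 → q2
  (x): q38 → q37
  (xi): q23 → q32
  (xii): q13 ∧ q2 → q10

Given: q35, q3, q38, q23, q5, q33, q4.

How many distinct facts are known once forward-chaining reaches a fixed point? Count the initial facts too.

16

Round 1: (i) [q5 → q31]; (iii) [q38 ∧ q35 ∧ q33 → q13]; (ix) [q33 ∧ q23 → q2]; (x) [q38 → q37]; (xi) [q23 → q32]. New: q31, q13, q2, q37, q32.
Round 2: (vi) [q35 ∧ q37 → q34]; (xii) [q13 ∧ q2 → q10]. New: q34, q10.
Round 3: (iv) [q10 → q11]. New: q11.
Round 4: (v) [q11 → q28]. New: q28.
Closure: {q10, q11, q13, q2, q23, q28, q3, q31, q32, q33, q34, q35, q37, q38, q4, q5} — 16 facts.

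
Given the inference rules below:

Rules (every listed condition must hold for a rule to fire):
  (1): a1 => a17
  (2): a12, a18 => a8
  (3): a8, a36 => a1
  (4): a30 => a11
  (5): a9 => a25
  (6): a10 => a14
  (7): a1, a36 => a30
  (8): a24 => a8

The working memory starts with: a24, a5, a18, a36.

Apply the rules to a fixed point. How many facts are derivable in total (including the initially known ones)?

9

[1] (8) [a24 => a8]. ⇒ new: a8.
[2] (3) [a8, a36 => a1]. ⇒ new: a1.
[3] (1) [a1 => a17]; (7) [a1, a36 => a30]. ⇒ new: a17, a30.
[4] (4) [a30 => a11]. ⇒ new: a11.
Closure: {a1, a11, a17, a18, a24, a30, a36, a5, a8} — 9 facts.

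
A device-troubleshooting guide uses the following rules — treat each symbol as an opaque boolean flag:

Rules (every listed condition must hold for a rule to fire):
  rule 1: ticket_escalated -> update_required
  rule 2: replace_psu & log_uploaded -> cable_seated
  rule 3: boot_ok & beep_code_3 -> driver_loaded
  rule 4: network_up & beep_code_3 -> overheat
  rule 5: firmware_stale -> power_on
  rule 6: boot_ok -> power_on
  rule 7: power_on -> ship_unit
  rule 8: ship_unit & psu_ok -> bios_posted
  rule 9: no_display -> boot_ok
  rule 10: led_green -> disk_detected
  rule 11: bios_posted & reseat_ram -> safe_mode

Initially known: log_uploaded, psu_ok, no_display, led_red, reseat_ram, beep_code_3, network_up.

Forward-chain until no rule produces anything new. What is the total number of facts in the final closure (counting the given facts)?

14

Round 1 fires rule 4, rule 9, giving overheat, boot_ok.
Round 2 fires rule 3, rule 6, giving driver_loaded, power_on.
Round 3 fires rule 7, giving ship_unit.
Round 4 fires rule 8, giving bios_posted.
Round 5 fires rule 11, giving safe_mode.
Closure: {beep_code_3, bios_posted, boot_ok, driver_loaded, led_red, log_uploaded, network_up, no_display, overheat, power_on, psu_ok, reseat_ram, safe_mode, ship_unit} — 14 facts.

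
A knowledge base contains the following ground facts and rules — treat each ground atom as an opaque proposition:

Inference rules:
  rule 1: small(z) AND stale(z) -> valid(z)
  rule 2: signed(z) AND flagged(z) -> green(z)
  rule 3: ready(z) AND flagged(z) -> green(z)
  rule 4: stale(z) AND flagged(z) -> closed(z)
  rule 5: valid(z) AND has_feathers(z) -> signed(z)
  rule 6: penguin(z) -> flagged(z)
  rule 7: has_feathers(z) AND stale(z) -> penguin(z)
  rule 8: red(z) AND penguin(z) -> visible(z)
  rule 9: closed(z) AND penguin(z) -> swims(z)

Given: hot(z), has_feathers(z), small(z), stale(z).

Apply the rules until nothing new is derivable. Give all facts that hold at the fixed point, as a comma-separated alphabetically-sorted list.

Round 1 fires rule 1, rule 7, giving valid(z), penguin(z).
Round 2 fires rule 5, rule 6, giving signed(z), flagged(z).
Round 3 fires rule 2, rule 4, giving green(z), closed(z).
Round 4 fires rule 9, giving swims(z).

closed(z), flagged(z), green(z), has_feathers(z), hot(z), penguin(z), signed(z), small(z), stale(z), swims(z), valid(z)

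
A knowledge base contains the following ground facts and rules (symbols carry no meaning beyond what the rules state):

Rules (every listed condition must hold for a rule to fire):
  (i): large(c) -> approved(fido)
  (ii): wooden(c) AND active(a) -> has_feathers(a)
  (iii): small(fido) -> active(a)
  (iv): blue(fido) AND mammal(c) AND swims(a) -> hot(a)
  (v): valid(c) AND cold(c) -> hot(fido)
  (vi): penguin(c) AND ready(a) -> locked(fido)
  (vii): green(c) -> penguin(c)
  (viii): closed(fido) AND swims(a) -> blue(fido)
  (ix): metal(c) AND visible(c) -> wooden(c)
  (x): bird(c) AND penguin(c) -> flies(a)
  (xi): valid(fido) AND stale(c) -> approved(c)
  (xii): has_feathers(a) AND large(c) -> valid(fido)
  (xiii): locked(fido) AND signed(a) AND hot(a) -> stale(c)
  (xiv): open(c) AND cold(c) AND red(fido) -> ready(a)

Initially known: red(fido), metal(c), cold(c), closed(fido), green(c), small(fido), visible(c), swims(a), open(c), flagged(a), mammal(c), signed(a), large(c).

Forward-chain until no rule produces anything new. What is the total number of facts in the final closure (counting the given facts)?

Round 1: (i) [large(c) -> approved(fido)]; (iii) [small(fido) -> active(a)]; (vii) [green(c) -> penguin(c)]; (viii) [closed(fido) AND swims(a) -> blue(fido)]; (ix) [metal(c) AND visible(c) -> wooden(c)]; (xiv) [open(c) AND cold(c) AND red(fido) -> ready(a)]. Adds approved(fido), active(a), penguin(c), blue(fido), wooden(c), ready(a).
Round 2: (ii) [wooden(c) AND active(a) -> has_feathers(a)]; (iv) [blue(fido) AND mammal(c) AND swims(a) -> hot(a)]; (vi) [penguin(c) AND ready(a) -> locked(fido)]. Adds has_feathers(a), hot(a), locked(fido).
Round 3: (xii) [has_feathers(a) AND large(c) -> valid(fido)]; (xiii) [locked(fido) AND signed(a) AND hot(a) -> stale(c)]. Adds valid(fido), stale(c).
Round 4: (xi) [valid(fido) AND stale(c) -> approved(c)]. Adds approved(c).
Closure: {active(a), approved(c), approved(fido), blue(fido), closed(fido), cold(c), flagged(a), green(c), has_feathers(a), hot(a), large(c), locked(fido), mammal(c), metal(c), open(c), penguin(c), ready(a), red(fido), signed(a), small(fido), stale(c), swims(a), valid(fido), visible(c), wooden(c)} — 25 facts.

25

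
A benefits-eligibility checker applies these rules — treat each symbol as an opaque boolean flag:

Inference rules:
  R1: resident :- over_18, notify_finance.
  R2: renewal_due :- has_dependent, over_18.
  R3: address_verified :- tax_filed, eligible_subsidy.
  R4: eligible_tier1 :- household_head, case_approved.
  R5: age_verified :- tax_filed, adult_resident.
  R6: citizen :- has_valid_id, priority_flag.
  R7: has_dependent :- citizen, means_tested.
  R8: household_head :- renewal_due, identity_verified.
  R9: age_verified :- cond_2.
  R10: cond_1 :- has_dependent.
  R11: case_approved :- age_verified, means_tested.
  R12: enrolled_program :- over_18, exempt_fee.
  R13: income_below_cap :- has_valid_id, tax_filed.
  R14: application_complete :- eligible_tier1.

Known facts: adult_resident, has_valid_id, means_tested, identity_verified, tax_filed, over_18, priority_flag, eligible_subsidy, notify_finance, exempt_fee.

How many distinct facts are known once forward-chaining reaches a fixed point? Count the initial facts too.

Round 1 — R1, R3, R5, R6, R12, R13, derive resident, address_verified, age_verified, citizen, enrolled_program, income_below_cap.
Round 2 — R7, R11, derive has_dependent, case_approved.
Round 3 — R2, R10, derive renewal_due, cond_1.
Round 4 — R8, derive household_head.
Round 5 — R4, derive eligible_tier1.
Round 6 — R14, derive application_complete.
Closure: {address_verified, adult_resident, age_verified, application_complete, case_approved, citizen, cond_1, eligible_subsidy, eligible_tier1, enrolled_program, exempt_fee, has_dependent, has_valid_id, household_head, identity_verified, income_below_cap, means_tested, notify_finance, over_18, priority_flag, renewal_due, resident, tax_filed} — 23 facts.

23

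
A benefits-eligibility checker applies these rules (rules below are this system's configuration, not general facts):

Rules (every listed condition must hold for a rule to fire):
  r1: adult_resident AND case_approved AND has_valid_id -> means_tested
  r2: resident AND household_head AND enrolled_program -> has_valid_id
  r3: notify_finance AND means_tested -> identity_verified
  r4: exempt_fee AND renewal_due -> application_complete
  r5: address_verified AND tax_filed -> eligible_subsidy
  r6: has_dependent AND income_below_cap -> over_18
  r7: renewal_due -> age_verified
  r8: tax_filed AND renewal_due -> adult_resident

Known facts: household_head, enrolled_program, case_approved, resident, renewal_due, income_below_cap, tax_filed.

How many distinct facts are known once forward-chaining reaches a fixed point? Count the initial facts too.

11

Round 1: r2 [resident AND household_head AND enrolled_program -> has_valid_id]; r7 [renewal_due -> age_verified]; r8 [tax_filed AND renewal_due -> adult_resident]. Adds has_valid_id, age_verified, adult_resident.
Round 2: r1 [adult_resident AND case_approved AND has_valid_id -> means_tested]. Adds means_tested.
Closure: {adult_resident, age_verified, case_approved, enrolled_program, has_valid_id, household_head, income_below_cap, means_tested, renewal_due, resident, tax_filed} — 11 facts.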